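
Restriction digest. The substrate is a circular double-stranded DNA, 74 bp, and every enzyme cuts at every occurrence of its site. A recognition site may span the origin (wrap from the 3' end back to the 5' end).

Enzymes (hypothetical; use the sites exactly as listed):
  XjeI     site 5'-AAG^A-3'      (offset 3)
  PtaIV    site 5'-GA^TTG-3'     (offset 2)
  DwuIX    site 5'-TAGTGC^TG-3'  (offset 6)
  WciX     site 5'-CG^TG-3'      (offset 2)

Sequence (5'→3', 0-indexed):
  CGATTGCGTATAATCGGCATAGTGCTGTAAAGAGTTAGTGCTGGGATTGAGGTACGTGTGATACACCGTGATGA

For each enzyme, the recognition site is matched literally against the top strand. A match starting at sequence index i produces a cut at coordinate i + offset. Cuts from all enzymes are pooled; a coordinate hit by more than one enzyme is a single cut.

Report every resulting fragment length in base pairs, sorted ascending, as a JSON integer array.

[5,7,9,9,10,12,22]

Site scan:
  XjeI AAGA/3: at [29] ⇒ [32]
  PtaIV GATTG/2: at [1, 44] ⇒ [3, 46]
  DwuIX TAGTGCTG/6: at [19, 35] ⇒ [25, 41]
  WciX CGTG/2: at [54, 66] ⇒ [56, 68]

Pooled cuts: [3, 25, 32, 41, 46, 56, 68]

Fragment lengths:
  3→25: 22 bp
  25→32: 7 bp
  32→41: 9 bp
  41→46: 5 bp
  46→56: 10 bp
  56→68: 12 bp
  68→3 (wrap): 74-68+3 = 9 bp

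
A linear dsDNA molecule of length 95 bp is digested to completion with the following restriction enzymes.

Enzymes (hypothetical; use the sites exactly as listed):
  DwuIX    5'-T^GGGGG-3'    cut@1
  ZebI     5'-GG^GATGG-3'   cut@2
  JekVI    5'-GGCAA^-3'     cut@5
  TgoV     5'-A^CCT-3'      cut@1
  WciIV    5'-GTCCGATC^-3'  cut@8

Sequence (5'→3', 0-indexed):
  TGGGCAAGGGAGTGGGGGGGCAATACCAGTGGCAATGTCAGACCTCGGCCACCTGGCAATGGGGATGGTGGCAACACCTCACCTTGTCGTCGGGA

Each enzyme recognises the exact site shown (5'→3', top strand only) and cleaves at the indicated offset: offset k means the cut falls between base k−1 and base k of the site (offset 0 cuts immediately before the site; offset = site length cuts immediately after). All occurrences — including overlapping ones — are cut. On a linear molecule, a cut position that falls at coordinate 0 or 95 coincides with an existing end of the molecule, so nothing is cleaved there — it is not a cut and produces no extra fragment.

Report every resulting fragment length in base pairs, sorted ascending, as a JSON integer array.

[2,4,5,6,7,7,8,9,10,11,12,14]

Per-enzyme occurrences:
  DwuIX TGGGGG/1: at [12] ⇒ [13]
  ZebI GGGATGG/2: at [61] ⇒ [63]
  JekVI GGCAA/5: at [2, 18, 30, 54, 69] ⇒ [7, 23, 35, 59, 74]
  TgoV ACCT/1: at [41, 50, 75, 80] ⇒ [42, 51, 76, 81]
  WciIV (GTCCGATC, off=8): no sites

All cut coordinates (distinct, sorted): [7, 13, 23, 35, 42, 51, 59, 63, 74, 76, 81]

Fragment lengths:
  [0,7): 7 bp
  [7,13): 6 bp
  [13,23): 10 bp
  [23,35): 12 bp
  [35,42): 7 bp
  [42,51): 9 bp
  [51,59): 8 bp
  [59,63): 4 bp
  [63,74): 11 bp
  [74,76): 2 bp
  [76,81): 5 bp
  [81,95): 14 bp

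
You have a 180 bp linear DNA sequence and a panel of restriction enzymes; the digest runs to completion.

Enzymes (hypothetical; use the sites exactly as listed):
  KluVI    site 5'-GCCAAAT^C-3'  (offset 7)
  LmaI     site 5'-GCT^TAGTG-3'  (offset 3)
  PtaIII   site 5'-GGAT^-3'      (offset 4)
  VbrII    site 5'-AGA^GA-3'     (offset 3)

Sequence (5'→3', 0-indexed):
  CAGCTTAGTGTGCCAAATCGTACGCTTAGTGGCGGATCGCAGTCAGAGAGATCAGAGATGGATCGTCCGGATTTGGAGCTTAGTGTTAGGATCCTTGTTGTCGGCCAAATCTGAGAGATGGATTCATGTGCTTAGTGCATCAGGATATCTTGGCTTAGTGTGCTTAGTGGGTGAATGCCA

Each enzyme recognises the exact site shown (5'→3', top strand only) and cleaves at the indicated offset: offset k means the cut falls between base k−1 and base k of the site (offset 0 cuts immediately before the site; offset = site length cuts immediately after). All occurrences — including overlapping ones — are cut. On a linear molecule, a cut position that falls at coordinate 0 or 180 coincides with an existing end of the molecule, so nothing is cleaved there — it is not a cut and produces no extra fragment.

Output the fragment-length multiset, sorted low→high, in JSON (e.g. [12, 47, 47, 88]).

[2,5,6,7,7,7,8,8,9,9,9,9,10,11,12,13,14,16,18]

Per-enzyme occurrences:
  KluVI (GCCAAATC, off=7): starts [11, 103] → cuts [18, 110]
  LmaI (GCTTAGTG, off=3): starts [2, 23, 77, 129, 152, 161] → cuts [5, 26, 80, 132, 155, 164]
  PtaIII (GGAT, off=4): starts [33, 59, 68, 88, 119, 142] → cuts [37, 63, 72, 92, 123, 146]
  VbrII (AGAGA, off=3): starts [44, 46, 53, 113] → cuts [47, 49, 56, 116]

All cut coordinates (distinct, sorted): [5, 18, 26, 37, 47, 49, 56, 63, 72, 80, 92, 110, 116, 123, 132, 146, 155, 164]

Fragments:
  [0,5): 5 bp
  [5,18): 13 bp
  [18,26): 8 bp
  [26,37): 11 bp
  [37,47): 10 bp
  [47,49): 2 bp
  [49,56): 7 bp
  [56,63): 7 bp
  [63,72): 9 bp
  [72,80): 8 bp
  [80,92): 12 bp
  [92,110): 18 bp
  [110,116): 6 bp
  [116,123): 7 bp
  [123,132): 9 bp
  [132,146): 14 bp
  [146,155): 9 bp
  [155,164): 9 bp
  [164,180): 16 bp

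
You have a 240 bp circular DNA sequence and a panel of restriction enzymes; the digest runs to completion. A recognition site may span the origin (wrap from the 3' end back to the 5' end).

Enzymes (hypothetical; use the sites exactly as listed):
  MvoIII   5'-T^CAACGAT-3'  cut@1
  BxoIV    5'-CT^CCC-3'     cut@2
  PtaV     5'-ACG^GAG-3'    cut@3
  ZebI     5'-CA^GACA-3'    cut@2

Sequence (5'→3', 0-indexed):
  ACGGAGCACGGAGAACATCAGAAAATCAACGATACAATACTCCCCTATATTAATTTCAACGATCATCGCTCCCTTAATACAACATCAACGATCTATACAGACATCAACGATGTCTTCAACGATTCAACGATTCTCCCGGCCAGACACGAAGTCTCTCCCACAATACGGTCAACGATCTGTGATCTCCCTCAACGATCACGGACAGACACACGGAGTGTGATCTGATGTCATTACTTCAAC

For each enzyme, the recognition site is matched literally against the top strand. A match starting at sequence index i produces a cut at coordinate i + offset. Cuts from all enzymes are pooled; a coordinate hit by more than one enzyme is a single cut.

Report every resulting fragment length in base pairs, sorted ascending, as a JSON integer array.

Scan for sites:
  MvoIII (TCAACGAT, off=1): starts [25, 55, 84, 103, 115, 123, 168, 188] → cuts [26, 56, 85, 104, 116, 124, 169, 189]
  BxoIV (CTCCC, off=2): starts [39, 68, 132, 154, 183] → cuts [41, 70, 134, 156, 185]
  PtaV (ACGGAG, off=3): starts [0, 7, 209] → cuts [3, 10, 212]
  ZebI (CAGACA, off=2): starts [97, 140, 202] → cuts [99, 142, 204]

Pooled cuts: [3, 10, 26, 41, 56, 70, 85, 99, 104, 116, 124, 134, 142, 156, 169, 185, 189, 204, 212]

Fragments:
  3→10: 7 bp
  10→26: 16 bp
  26→41: 15 bp
  41→56: 15 bp
  56→70: 14 bp
  70→85: 15 bp
  85→99: 14 bp
  99→104: 5 bp
  104→116: 12 bp
  116→124: 8 bp
  124→134: 10 bp
  134→142: 8 bp
  142→156: 14 bp
  156→169: 13 bp
  169→185: 16 bp
  185→189: 4 bp
  189→204: 15 bp
  204→212: 8 bp
  212→3 (wrap): 240-212+3 = 31 bp

[4,5,7,8,8,8,10,12,13,14,14,14,15,15,15,15,16,16,31]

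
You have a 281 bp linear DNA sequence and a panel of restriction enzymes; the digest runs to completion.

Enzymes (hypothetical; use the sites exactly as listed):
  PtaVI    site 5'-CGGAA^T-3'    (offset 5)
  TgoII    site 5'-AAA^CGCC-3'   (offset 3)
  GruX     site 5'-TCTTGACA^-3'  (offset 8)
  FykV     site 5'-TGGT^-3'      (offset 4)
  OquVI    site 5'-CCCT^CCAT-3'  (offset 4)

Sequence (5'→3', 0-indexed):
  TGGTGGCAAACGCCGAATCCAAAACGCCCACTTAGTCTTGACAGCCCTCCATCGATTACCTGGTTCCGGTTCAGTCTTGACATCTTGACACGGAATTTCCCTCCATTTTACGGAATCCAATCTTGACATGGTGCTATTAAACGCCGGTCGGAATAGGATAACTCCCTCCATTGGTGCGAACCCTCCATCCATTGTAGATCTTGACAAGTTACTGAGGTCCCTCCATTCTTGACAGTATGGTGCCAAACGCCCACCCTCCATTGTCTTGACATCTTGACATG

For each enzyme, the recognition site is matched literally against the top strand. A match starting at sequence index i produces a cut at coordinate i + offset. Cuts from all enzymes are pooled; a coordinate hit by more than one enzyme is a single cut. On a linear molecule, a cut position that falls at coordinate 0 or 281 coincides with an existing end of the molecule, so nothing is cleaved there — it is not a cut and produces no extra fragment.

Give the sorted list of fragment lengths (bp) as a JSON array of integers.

[2,4,4,5,5,6,6,7,7,8,8,8,9,9,10,12,12,13,13,14,14,14,16,16,18,19,22]

Site scan:
  PtaVI (CGGAAT, off=5): starts [90, 110, 148] → cuts [95, 115, 153]
  TgoII (AAACGCC, off=3): starts [7, 21, 138, 244] → cuts [10, 24, 141, 247]
  GruX (TCTTGACA, off=8): starts [35, 74, 82, 120, 198, 226, 263, 271] → cuts [43, 82, 90, 128, 206, 234, 271, 279]
  FykV (TGGT, off=4): starts [0, 60, 128, 171, 237] → cuts [4, 64, 132, 175, 241]
  OquVI (CCCTCCAT, off=4): starts [44, 98, 163, 180, 218, 253] → cuts [48, 102, 167, 184, 222, 257]

Pooled cuts: [4, 10, 24, 43, 48, 64, 82, 90, 95, 102, 115, 128, 132, 141, 153, 167, 175, 184, 206, 222, 234, 241, 247, 257, 271, 279]

Fragment lengths:
  [0,4): 4 bp
  [4,10): 6 bp
  [10,24): 14 bp
  [24,43): 19 bp
  [43,48): 5 bp
  [48,64): 16 bp
  [64,82): 18 bp
  [82,90): 8 bp
  [90,95): 5 bp
  [95,102): 7 bp
  [102,115): 13 bp
  [115,128): 13 bp
  [128,132): 4 bp
  [132,141): 9 bp
  [141,153): 12 bp
  [153,167): 14 bp
  [167,175): 8 bp
  [175,184): 9 bp
  [184,206): 22 bp
  [206,222): 16 bp
  [222,234): 12 bp
  [234,241): 7 bp
  [241,247): 6 bp
  [247,257): 10 bp
  [257,271): 14 bp
  [271,279): 8 bp
  [279,281): 2 bp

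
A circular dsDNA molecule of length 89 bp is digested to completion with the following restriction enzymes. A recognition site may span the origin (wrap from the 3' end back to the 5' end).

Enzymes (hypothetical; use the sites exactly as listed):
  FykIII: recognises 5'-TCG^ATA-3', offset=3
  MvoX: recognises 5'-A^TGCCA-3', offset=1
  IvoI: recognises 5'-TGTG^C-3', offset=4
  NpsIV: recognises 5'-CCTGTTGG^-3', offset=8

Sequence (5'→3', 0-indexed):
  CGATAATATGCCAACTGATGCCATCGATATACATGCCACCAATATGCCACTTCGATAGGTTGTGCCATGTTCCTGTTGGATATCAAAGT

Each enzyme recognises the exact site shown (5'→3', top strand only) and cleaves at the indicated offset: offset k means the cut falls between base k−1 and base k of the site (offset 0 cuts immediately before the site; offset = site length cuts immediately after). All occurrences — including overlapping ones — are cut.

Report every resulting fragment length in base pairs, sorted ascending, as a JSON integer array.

Site scan:
  FykIII (TCGATA, off=3): starts [23, 51, 88] → cuts [2, 26, 54]
  MvoX (ATGCCA, off=1): starts [7, 17, 32, 43] → cuts [8, 18, 33, 44]
  IvoI (TGTGC, off=4): starts [60] → cuts [64]
  NpsIV (CCTGTTGG, off=8): starts [71] → cuts [79]

All cut coordinates (distinct, sorted): [2, 8, 18, 26, 33, 44, 54, 64, 79]

Fragment lengths:
  2→8: 6 bp
  8→18: 10 bp
  18→26: 8 bp
  26→33: 7 bp
  33→44: 11 bp
  44→54: 10 bp
  54→64: 10 bp
  64→79: 15 bp
  79→2 (wrap): 89-79+2 = 12 bp

[6,7,8,10,10,10,11,12,15]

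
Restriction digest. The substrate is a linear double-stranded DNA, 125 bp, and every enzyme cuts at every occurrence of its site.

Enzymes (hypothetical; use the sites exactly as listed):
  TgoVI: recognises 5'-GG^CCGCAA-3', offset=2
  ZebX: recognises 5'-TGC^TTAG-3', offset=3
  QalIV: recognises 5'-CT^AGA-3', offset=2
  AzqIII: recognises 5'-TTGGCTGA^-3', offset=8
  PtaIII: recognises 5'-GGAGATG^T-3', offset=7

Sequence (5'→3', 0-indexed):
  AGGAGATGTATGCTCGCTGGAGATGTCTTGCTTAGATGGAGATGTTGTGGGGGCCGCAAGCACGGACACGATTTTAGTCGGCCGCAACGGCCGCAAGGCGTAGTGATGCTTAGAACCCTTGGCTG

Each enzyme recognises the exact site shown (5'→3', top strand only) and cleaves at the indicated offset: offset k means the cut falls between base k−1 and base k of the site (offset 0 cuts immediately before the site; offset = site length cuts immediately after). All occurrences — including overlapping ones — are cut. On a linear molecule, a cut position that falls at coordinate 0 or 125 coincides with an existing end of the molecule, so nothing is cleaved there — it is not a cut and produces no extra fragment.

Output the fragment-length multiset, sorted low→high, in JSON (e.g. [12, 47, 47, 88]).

Site scan:
  TgoVI GGCCGCAA/2: at [51, 79, 88] ⇒ [53, 81, 90]
  ZebX TGCTTAG/3: at [28, 106] ⇒ [31, 109]
  QalIV (CTAGA, off=2): no sites
  AzqIII (TTGGCTGA, off=8): no sites
  PtaIII GGAGATGT/7: at [1, 18, 37] ⇒ [8, 25, 44]

All cut coordinates (distinct, sorted): [8, 25, 31, 44, 53, 81, 90, 109]

Fragments:
  [0,8): 8 bp
  [8,25): 17 bp
  [25,31): 6 bp
  [31,44): 13 bp
  [44,53): 9 bp
  [53,81): 28 bp
  [81,90): 9 bp
  [90,109): 19 bp
  [109,125): 16 bp

[6,8,9,9,13,16,17,19,28]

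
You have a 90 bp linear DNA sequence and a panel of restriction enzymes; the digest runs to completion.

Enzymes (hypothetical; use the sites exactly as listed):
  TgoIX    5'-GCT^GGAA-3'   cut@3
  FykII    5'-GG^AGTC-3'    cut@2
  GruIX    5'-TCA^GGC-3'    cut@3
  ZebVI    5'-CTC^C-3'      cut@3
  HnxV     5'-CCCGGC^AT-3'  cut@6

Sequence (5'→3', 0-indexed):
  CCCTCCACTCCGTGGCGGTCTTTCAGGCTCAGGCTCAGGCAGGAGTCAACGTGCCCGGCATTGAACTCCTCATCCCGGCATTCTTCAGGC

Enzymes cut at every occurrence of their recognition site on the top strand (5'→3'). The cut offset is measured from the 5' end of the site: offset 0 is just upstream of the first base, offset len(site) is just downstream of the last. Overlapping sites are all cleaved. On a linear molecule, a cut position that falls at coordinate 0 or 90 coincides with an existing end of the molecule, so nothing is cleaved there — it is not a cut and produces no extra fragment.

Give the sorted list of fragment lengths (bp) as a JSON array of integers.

Scan for sites:
  TgoIX (GCTGGAA, off=3): no sites
  FykII GGAGTC/2: at [41] ⇒ [43]
  GruIX TCAGGC/3: at [22, 28, 34, 84] ⇒ [25, 31, 37, 87]
  ZebVI CTCC/3: at [2, 7, 65] ⇒ [5, 10, 68]
  HnxV CCCGGCAT/6: at [53, 73] ⇒ [59, 79]

All cut coordinates (distinct, sorted): [5, 10, 25, 31, 37, 43, 59, 68, 79, 87]

Fragment lengths:
  [0,5): 5 bp
  [5,10): 5 bp
  [10,25): 15 bp
  [25,31): 6 bp
  [31,37): 6 bp
  [37,43): 6 bp
  [43,59): 16 bp
  [59,68): 9 bp
  [68,79): 11 bp
  [79,87): 8 bp
  [87,90): 3 bp

[3,5,5,6,6,6,8,9,11,15,16]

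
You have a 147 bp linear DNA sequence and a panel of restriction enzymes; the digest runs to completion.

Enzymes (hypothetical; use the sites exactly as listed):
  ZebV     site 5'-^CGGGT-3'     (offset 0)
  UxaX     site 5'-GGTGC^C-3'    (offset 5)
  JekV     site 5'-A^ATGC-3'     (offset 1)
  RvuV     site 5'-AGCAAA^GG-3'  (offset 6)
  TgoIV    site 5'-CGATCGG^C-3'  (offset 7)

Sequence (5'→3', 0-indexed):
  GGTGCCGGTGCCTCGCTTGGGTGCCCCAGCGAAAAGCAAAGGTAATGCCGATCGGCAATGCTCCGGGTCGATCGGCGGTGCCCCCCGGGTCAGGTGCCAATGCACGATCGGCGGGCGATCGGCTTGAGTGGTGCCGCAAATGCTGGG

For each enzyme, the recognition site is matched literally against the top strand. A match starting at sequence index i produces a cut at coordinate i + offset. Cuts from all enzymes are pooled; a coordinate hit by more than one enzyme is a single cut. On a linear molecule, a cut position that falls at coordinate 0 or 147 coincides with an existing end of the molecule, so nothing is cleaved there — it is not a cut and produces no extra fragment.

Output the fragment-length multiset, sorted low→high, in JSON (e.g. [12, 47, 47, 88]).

Site scan:
  ZebV CGGGT/0: at [63, 85] ⇒ [63, 85]
  UxaX GGTGCC/5: at [0, 6, 19, 76, 92, 129] ⇒ [5, 11, 24, 81, 97, 134]
  JekV AATGC/1: at [43, 56, 98, 138] ⇒ [44, 57, 99, 139]
  RvuV AGCAAAGG/6: at [34] ⇒ [40]
  TgoIV CGATCGGC/7: at [48, 68, 104, 115] ⇒ [55, 75, 111, 122]

All cut coordinates (distinct, sorted): [5, 11, 24, 40, 44, 55, 57, 63, 75, 81, 85, 97, 99, 111, 122, 134, 139]

Fragment lengths:
  [0,5): 5 bp
  [5,11): 6 bp
  [11,24): 13 bp
  [24,40): 16 bp
  [40,44): 4 bp
  [44,55): 11 bp
  [55,57): 2 bp
  [57,63): 6 bp
  [63,75): 12 bp
  [75,81): 6 bp
  [81,85): 4 bp
  [85,97): 12 bp
  [97,99): 2 bp
  [99,111): 12 bp
  [111,122): 11 bp
  [122,134): 12 bp
  [134,139): 5 bp
  [139,147): 8 bp

[2,2,4,4,5,5,6,6,6,8,11,11,12,12,12,12,13,16]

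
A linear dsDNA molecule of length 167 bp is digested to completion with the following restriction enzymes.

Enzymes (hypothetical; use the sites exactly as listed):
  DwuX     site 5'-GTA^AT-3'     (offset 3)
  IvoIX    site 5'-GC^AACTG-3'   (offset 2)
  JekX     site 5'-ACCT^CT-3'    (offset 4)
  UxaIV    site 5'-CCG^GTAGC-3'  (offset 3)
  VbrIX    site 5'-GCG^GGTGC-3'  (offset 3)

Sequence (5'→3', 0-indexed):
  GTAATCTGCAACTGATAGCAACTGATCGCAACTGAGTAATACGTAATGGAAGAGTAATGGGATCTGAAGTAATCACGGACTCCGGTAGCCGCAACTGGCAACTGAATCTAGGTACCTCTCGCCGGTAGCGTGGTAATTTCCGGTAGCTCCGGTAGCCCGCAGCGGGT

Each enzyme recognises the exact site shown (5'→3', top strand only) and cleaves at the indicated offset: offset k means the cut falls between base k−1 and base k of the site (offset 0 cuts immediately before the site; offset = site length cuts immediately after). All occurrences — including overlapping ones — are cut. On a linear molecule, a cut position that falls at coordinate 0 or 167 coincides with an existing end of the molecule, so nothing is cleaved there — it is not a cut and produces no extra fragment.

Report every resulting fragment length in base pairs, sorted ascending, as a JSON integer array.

Scan for sites:
  DwuX GTAAT/3: at [0, 35, 42, 53, 68, 132] ⇒ [3, 38, 45, 56, 71, 135]
  IvoIX GCAACTG/2: at [7, 17, 27, 90, 97] ⇒ [9, 19, 29, 92, 99]
  JekX ACCTCT/4: at [113] ⇒ [117]
  UxaIV CCGGTAGC/3: at [81, 121, 139, 148] ⇒ [84, 124, 142, 151]
  VbrIX (GCGGGTGC, off=3): no sites

Pooled cuts: [3, 9, 19, 29, 38, 45, 56, 71, 84, 92, 99, 117, 124, 135, 142, 151]

Fragment lengths:
  [0,3): 3 bp
  [3,9): 6 bp
  [9,19): 10 bp
  [19,29): 10 bp
  [29,38): 9 bp
  [38,45): 7 bp
  [45,56): 11 bp
  [56,71): 15 bp
  [71,84): 13 bp
  [84,92): 8 bp
  [92,99): 7 bp
  [99,117): 18 bp
  [117,124): 7 bp
  [124,135): 11 bp
  [135,142): 7 bp
  [142,151): 9 bp
  [151,167): 16 bp

[3,6,7,7,7,7,8,9,9,10,10,11,11,13,15,16,18]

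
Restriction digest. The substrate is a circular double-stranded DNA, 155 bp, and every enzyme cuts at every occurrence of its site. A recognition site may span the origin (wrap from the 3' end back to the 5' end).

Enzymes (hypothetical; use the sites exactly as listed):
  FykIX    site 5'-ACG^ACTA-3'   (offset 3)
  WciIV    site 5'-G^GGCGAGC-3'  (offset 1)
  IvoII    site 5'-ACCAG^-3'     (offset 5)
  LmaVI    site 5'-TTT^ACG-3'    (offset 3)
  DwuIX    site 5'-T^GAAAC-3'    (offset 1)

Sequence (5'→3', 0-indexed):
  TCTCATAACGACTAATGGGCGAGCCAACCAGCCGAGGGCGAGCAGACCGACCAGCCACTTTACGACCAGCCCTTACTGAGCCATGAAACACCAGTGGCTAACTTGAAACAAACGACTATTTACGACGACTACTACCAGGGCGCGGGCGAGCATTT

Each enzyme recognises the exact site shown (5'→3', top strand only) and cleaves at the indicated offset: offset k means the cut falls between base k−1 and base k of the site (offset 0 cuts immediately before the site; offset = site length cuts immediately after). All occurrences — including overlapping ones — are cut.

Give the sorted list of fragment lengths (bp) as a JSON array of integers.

Scan for sites:
  FykIX (ACGACTA, off=3): starts [7, 111, 124] → cuts [10, 114, 127]
  WciIV (GGGCGAGC, off=1): starts [16, 35, 143] → cuts [17, 36, 144]
  IvoII (ACCAG, off=5): starts [26, 49, 64, 89, 133] → cuts [31, 54, 69, 94, 138]
  LmaVI (TTTACG, off=3): starts [58, 118] → cuts [61, 121]
  DwuIX (TGAAAC, off=1): starts [83, 103] → cuts [84, 104]

Pooled cuts: [10, 17, 31, 36, 54, 61, 69, 84, 94, 104, 114, 121, 127, 138, 144]

Fragments:
  10→17: 7 bp
  17→31: 14 bp
  31→36: 5 bp
  36→54: 18 bp
  54→61: 7 bp
  61→69: 8 bp
  69→84: 15 bp
  84→94: 10 bp
  94→104: 10 bp
  104→114: 10 bp
  114→121: 7 bp
  121→127: 6 bp
  127→138: 11 bp
  138→144: 6 bp
  144→10 (wrap): 155-144+10 = 21 bp

[5,6,6,7,7,7,8,10,10,10,11,14,15,18,21]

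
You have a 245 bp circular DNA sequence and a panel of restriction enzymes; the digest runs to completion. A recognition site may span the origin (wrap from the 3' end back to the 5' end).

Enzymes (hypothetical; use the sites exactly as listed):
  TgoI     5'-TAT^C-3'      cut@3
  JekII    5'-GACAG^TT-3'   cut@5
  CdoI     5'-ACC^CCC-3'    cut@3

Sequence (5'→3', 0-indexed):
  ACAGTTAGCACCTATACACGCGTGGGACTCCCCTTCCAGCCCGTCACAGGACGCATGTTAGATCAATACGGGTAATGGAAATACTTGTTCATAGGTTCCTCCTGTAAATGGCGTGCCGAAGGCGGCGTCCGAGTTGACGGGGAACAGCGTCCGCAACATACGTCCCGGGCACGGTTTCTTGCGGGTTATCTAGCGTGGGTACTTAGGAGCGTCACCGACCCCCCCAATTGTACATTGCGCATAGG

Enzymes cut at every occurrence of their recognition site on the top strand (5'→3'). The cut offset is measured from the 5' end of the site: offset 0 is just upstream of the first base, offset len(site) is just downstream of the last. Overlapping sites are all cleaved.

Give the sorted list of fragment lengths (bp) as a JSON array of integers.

[29,31,185]

Site scan:
  TgoI TATC/3: at [186] ⇒ [189]
  JekII GACAGTT/5: at [244] ⇒ [4]
  CdoI ACCCCC/3: at [217] ⇒ [220]

Pooled cuts: [4, 189, 220]

Fragment lengths:
  4→189: 185 bp
  189→220: 31 bp
  220→4 (wrap): 245-220+4 = 29 bp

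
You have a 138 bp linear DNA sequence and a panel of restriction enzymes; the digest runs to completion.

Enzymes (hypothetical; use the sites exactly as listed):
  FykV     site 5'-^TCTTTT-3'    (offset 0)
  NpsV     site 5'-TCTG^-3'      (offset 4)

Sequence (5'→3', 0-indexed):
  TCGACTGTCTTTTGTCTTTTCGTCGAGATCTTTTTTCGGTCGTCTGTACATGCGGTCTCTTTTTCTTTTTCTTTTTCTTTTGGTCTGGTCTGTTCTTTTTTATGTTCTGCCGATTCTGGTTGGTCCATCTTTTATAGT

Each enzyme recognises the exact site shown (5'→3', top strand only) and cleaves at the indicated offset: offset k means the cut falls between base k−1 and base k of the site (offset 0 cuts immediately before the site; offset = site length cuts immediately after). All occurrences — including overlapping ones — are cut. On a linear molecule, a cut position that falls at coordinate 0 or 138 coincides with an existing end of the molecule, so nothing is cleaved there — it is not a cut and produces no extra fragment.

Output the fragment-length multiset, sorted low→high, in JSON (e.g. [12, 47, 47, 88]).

Scan for sites:
  FykV TCTTTT/0: at [7, 14, 28, 57, 63, 69, 75, 93, 127] ⇒ [7, 14, 28, 57, 63, 69, 75, 93, 127]
  NpsV TCTG/4: at [42, 83, 88, 105, 114] ⇒ [46, 87, 92, 109, 118]

All cut coordinates (distinct, sorted): [7, 14, 28, 46, 57, 63, 69, 75, 87, 92, 93, 109, 118, 127]

Fragment lengths:
  [0,7): 7 bp
  [7,14): 7 bp
  [14,28): 14 bp
  [28,46): 18 bp
  [46,57): 11 bp
  [57,63): 6 bp
  [63,69): 6 bp
  [69,75): 6 bp
  [75,87): 12 bp
  [87,92): 5 bp
  [92,93): 1 bp
  [93,109): 16 bp
  [109,118): 9 bp
  [118,127): 9 bp
  [127,138): 11 bp

[1,5,6,6,6,7,7,9,9,11,11,12,14,16,18]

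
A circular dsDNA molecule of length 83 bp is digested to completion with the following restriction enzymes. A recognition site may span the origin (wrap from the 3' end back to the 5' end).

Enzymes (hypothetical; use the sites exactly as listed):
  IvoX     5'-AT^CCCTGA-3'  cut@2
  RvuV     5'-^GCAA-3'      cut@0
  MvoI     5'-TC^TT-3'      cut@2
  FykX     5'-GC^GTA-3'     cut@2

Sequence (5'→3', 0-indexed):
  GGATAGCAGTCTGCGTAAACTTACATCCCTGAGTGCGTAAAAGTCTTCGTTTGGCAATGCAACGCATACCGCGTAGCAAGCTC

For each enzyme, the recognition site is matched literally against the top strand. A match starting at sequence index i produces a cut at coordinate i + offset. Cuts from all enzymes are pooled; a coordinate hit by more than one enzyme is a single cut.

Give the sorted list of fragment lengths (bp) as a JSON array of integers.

[3,5,8,9,10,12,14,22]

Site scan:
  IvoX ATCCCTGA/2: at [24] ⇒ [26]
  RvuV GCAA/0: at [53, 58, 75] ⇒ [53, 58, 75]
  MvoI TCTT/2: at [43] ⇒ [45]
  FykX GCGTA/2: at [12, 34, 70] ⇒ [14, 36, 72]

All cut coordinates (distinct, sorted): [14, 26, 36, 45, 53, 58, 72, 75]

Fragment lengths:
  14→26: 12 bp
  26→36: 10 bp
  36→45: 9 bp
  45→53: 8 bp
  53→58: 5 bp
  58→72: 14 bp
  72→75: 3 bp
  75→14 (wrap): 83-75+14 = 22 bp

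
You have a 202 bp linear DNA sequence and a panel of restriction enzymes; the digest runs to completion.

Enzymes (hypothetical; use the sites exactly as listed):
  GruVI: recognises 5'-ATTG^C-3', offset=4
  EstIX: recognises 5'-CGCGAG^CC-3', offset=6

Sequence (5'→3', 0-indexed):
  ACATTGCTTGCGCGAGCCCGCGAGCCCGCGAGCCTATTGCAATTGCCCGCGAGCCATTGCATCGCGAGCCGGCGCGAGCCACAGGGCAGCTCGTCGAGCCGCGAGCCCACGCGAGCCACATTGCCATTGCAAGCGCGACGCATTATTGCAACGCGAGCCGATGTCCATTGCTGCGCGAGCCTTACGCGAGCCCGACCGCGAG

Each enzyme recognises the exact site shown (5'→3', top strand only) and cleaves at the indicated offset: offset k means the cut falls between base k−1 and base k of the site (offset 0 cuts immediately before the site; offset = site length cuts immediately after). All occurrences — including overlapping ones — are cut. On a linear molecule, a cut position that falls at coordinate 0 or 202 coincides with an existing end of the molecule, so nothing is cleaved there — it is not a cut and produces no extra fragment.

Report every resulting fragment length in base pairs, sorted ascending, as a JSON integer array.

[6,6,6,6,7,8,8,8,8,9,9,9,10,10,10,11,12,13,19,27]

Site scan:
  GruVI (ATTGC, off=4): starts [2, 35, 41, 55, 119, 125, 144, 166] → cuts [6, 39, 45, 59, 123, 129, 148, 170]
  EstIX (CGCGAGCC, off=6): starts [10, 18, 26, 47, 62, 72, 99, 109, 151, 173, 184] → cuts [16, 24, 32, 53, 68, 78, 105, 115, 157, 179, 190]

All cut coordinates (distinct, sorted): [6, 16, 24, 32, 39, 45, 53, 59, 68, 78, 105, 115, 123, 129, 148, 157, 170, 179, 190]

Fragments:
  [0,6): 6 bp
  [6,16): 10 bp
  [16,24): 8 bp
  [24,32): 8 bp
  [32,39): 7 bp
  [39,45): 6 bp
  [45,53): 8 bp
  [53,59): 6 bp
  [59,68): 9 bp
  [68,78): 10 bp
  [78,105): 27 bp
  [105,115): 10 bp
  [115,123): 8 bp
  [123,129): 6 bp
  [129,148): 19 bp
  [148,157): 9 bp
  [157,170): 13 bp
  [170,179): 9 bp
  [179,190): 11 bp
  [190,202): 12 bp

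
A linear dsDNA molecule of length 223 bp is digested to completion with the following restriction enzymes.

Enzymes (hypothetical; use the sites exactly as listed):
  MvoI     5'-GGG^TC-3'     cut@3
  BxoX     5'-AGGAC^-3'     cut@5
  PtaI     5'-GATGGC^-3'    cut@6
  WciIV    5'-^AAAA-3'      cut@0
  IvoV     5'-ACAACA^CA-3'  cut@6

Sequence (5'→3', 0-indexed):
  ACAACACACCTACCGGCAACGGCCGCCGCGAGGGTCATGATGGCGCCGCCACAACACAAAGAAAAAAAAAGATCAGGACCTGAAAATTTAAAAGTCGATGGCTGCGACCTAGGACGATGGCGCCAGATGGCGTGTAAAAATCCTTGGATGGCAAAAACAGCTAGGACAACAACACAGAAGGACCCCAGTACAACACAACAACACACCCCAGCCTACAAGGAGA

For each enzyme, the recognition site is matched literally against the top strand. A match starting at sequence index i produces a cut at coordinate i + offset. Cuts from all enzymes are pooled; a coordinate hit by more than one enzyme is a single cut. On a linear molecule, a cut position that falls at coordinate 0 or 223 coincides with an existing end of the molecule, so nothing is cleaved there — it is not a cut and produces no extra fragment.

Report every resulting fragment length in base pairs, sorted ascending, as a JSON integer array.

Scan for sites:
  MvoI GGGTC/3: at [31] ⇒ [34]
  BxoX AGGAC/5: at [74, 110, 162, 178] ⇒ [79, 115, 167, 183]
  PtaI GATGGC/6: at [38, 96, 115, 125, 146] ⇒ [44, 102, 121, 131, 152]
  WciIV AAAA/0: at [61, 62, 63, 64, 65, 66, 82, 89, 135, 136, 152, 153] ⇒ [61, 62, 63, 64, 65, 66, 82, 89, 135, 136, 152, 153]
  IvoV ACAACACA/6: at [0, 50, 168, 189, 197] ⇒ [6, 56, 174, 195, 203]

All cut coordinates (distinct, sorted): [6, 34, 44, 56, 61, 62, 63, 64, 65, 66, 79, 82, 89, 102, 115, 121, 131, 135, 136, 152, 153, 167, 174, 183, 195, 203]

Fragments:
  [0,6): 6 bp
  [6,34): 28 bp
  [34,44): 10 bp
  [44,56): 12 bp
  [56,61): 5 bp
  [61,62): 1 bp
  [62,63): 1 bp
  [63,64): 1 bp
  [64,65): 1 bp
  [65,66): 1 bp
  [66,79): 13 bp
  [79,82): 3 bp
  [82,89): 7 bp
  [89,102): 13 bp
  [102,115): 13 bp
  [115,121): 6 bp
  [121,131): 10 bp
  [131,135): 4 bp
  [135,136): 1 bp
  [136,152): 16 bp
  [152,153): 1 bp
  [153,167): 14 bp
  [167,174): 7 bp
  [174,183): 9 bp
  [183,195): 12 bp
  [195,203): 8 bp
  [203,223): 20 bp

[1,1,1,1,1,1,1,3,4,5,6,6,7,7,8,9,10,10,12,12,13,13,13,14,16,20,28]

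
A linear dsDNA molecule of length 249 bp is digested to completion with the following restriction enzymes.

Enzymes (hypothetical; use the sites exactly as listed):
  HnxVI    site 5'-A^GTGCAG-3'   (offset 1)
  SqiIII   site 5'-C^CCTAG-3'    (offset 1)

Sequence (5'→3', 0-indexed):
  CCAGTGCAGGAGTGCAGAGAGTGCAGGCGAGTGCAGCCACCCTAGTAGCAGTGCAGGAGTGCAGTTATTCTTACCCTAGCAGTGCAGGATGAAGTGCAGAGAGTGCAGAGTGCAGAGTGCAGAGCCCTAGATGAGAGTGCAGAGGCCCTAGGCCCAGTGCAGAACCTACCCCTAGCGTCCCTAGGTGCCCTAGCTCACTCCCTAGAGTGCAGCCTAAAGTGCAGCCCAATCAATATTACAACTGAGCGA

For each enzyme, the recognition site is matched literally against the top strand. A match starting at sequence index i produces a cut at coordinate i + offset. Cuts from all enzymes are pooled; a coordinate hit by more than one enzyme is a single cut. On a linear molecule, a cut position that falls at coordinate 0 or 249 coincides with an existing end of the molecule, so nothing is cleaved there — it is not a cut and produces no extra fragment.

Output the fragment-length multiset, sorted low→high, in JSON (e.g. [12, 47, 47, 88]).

Scan for sites:
  HnxVI (AGTGCAG, off=1): starts [2, 10, 19, 29, 49, 57, 80, 92, 101, 108, 115, 135, 155, 205, 217] → cuts [3, 11, 20, 30, 50, 58, 81, 93, 102, 109, 116, 136, 156, 206, 218]
  SqiIII (CCCTAG, off=1): starts [39, 73, 124, 145, 169, 178, 187, 199] → cuts [40, 74, 125, 146, 170, 179, 188, 200]

All cut coordinates (distinct, sorted): [3, 11, 20, 30, 40, 50, 58, 74, 81, 93, 102, 109, 116, 125, 136, 146, 156, 170, 179, 188, 200, 206, 218]

Fragment lengths:
  [0,3): 3 bp
  [3,11): 8 bp
  [11,20): 9 bp
  [20,30): 10 bp
  [30,40): 10 bp
  [40,50): 10 bp
  [50,58): 8 bp
  [58,74): 16 bp
  [74,81): 7 bp
  [81,93): 12 bp
  [93,102): 9 bp
  [102,109): 7 bp
  [109,116): 7 bp
  [116,125): 9 bp
  [125,136): 11 bp
  [136,146): 10 bp
  [146,156): 10 bp
  [156,170): 14 bp
  [170,179): 9 bp
  [179,188): 9 bp
  [188,200): 12 bp
  [200,206): 6 bp
  [206,218): 12 bp
  [218,249): 31 bp

[3,6,7,7,7,8,8,9,9,9,9,9,10,10,10,10,10,11,12,12,12,14,16,31]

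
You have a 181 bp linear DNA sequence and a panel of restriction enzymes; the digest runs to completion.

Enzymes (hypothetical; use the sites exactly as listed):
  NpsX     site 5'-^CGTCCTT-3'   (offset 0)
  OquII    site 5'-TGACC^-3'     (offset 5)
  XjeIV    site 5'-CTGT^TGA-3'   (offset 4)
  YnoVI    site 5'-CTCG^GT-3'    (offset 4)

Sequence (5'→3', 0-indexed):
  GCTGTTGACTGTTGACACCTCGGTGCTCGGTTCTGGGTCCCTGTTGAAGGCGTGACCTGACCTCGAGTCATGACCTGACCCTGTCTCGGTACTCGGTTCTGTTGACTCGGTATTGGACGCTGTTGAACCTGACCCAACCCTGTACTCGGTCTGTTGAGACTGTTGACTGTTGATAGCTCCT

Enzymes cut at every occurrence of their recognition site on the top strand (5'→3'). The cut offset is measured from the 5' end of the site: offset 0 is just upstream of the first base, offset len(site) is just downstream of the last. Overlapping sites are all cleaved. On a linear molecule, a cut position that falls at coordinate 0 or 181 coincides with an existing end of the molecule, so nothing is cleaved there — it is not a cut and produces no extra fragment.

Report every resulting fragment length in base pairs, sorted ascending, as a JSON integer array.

[5,5,5,6,7,7,7,7,7,7,8,9,10,11,11,13,13,14,14,15]

Per-enzyme occurrences:
  NpsX (CGTCCTT, off=0): no sites
  OquII TGACC/5: at [52, 57, 70, 75, 129] ⇒ [57, 62, 75, 80, 134]
  XjeIV CTGTTGA/4: at [1, 8, 40, 98, 119, 150, 159, 166] ⇒ [5, 12, 44, 102, 123, 154, 163, 170]
  YnoVI CTCGGT/4: at [18, 25, 84, 91, 105, 144] ⇒ [22, 29, 88, 95, 109, 148]

Pooled cuts: [5, 12, 22, 29, 44, 57, 62, 75, 80, 88, 95, 102, 109, 123, 134, 148, 154, 163, 170]

Fragments:
  [0,5): 5 bp
  [5,12): 7 bp
  [12,22): 10 bp
  [22,29): 7 bp
  [29,44): 15 bp
  [44,57): 13 bp
  [57,62): 5 bp
  [62,75): 13 bp
  [75,80): 5 bp
  [80,88): 8 bp
  [88,95): 7 bp
  [95,102): 7 bp
  [102,109): 7 bp
  [109,123): 14 bp
  [123,134): 11 bp
  [134,148): 14 bp
  [148,154): 6 bp
  [154,163): 9 bp
  [163,170): 7 bp
  [170,181): 11 bp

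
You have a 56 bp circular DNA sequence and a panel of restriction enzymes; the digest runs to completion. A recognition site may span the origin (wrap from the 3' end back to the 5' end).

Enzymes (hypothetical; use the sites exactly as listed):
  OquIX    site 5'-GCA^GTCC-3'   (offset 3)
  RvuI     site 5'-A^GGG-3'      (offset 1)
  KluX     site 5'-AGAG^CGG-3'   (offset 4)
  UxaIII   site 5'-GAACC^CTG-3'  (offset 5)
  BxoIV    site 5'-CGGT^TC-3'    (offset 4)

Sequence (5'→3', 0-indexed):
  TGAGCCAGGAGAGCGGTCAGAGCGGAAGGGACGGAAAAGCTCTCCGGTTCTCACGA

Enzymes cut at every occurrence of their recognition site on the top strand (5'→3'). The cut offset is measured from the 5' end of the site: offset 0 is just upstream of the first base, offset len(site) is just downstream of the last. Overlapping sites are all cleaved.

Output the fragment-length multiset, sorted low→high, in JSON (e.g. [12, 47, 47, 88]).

[5,9,21,21]

Scan for sites:
  OquIX (GCAGTCC, off=3): no sites
  RvuI AGGG/1: at [26] ⇒ [27]
  KluX AGAGCGG/4: at [9, 18] ⇒ [13, 22]
  UxaIII (GAACCCTG, off=5): no sites
  BxoIV CGGTTC/4: at [44] ⇒ [48]

Pooled cuts: [13, 22, 27, 48]

Fragments:
  13→22: 9 bp
  22→27: 5 bp
  27→48: 21 bp
  48→13 (wrap): 56-48+13 = 21 bp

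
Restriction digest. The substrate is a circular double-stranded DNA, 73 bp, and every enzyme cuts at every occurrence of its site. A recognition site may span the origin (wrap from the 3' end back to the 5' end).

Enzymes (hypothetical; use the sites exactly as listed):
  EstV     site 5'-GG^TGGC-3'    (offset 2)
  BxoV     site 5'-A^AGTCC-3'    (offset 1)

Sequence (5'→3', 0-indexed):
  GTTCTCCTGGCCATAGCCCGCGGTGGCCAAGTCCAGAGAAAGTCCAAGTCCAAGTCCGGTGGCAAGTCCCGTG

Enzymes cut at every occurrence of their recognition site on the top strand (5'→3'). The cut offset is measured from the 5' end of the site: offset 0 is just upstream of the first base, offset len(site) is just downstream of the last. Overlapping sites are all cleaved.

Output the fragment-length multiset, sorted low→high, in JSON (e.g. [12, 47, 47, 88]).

[5,6,6,6,7,11,32]

Site scan:
  EstV GGTGGC/2: at [21, 57] ⇒ [23, 59]
  BxoV AAGTCC/1: at [28, 39, 45, 51, 63] ⇒ [29, 40, 46, 52, 64]

Pooled cuts: [23, 29, 40, 46, 52, 59, 64]

Fragments:
  23→29: 6 bp
  29→40: 11 bp
  40→46: 6 bp
  46→52: 6 bp
  52→59: 7 bp
  59→64: 5 bp
  64→23 (wrap): 73-64+23 = 32 bp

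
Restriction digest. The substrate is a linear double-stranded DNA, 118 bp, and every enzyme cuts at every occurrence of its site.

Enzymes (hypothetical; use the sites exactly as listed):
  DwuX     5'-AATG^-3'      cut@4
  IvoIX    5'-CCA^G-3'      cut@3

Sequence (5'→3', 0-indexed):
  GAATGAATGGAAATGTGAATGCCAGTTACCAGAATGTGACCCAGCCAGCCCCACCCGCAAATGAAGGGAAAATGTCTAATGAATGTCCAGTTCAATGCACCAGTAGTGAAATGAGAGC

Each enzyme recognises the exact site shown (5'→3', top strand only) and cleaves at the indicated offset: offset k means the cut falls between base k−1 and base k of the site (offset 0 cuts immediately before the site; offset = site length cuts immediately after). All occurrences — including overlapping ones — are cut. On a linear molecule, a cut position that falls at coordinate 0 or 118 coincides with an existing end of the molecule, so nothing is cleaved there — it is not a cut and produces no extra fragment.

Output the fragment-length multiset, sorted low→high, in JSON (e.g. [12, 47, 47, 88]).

[3,4,4,4,4,5,5,5,5,6,6,7,7,7,8,11,11,16]

Site scan:
  DwuX (AATG, off=4): starts [1, 5, 11, 17, 32, 59, 70, 77, 81, 93, 109] → cuts [5, 9, 15, 21, 36, 63, 74, 81, 85, 97, 113]
  IvoIX (CCAG, off=3): starts [21, 28, 40, 44, 86, 99] → cuts [24, 31, 43, 47, 89, 102]

Pooled cuts: [5, 9, 15, 21, 24, 31, 36, 43, 47, 63, 74, 81, 85, 89, 97, 102, 113]

Fragments:
  [0,5): 5 bp
  [5,9): 4 bp
  [9,15): 6 bp
  [15,21): 6 bp
  [21,24): 3 bp
  [24,31): 7 bp
  [31,36): 5 bp
  [36,43): 7 bp
  [43,47): 4 bp
  [47,63): 16 bp
  [63,74): 11 bp
  [74,81): 7 bp
  [81,85): 4 bp
  [85,89): 4 bp
  [89,97): 8 bp
  [97,102): 5 bp
  [102,113): 11 bp
  [113,118): 5 bp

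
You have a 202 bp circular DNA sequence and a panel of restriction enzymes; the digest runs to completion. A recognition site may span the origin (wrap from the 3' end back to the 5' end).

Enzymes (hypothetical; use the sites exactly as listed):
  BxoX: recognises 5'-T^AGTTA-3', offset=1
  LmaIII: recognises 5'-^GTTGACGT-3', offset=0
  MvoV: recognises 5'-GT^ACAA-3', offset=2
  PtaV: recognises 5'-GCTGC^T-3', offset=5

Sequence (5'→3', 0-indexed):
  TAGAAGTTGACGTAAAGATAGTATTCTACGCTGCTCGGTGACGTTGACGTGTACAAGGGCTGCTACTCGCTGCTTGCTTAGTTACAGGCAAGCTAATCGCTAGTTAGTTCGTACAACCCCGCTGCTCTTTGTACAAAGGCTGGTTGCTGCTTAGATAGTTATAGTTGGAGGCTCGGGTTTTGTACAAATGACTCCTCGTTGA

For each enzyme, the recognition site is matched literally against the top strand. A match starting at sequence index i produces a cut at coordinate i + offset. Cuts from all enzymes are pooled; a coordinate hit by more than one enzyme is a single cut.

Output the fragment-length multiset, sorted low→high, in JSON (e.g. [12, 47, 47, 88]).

[6,6,7,8,10,10,11,11,13,18,22,24,27,29]

Scan for sites:
  BxoX TAGTTA/1: at [78, 100, 155] ⇒ [79, 101, 156]
  LmaIII GTTGACGT/0: at [5, 42] ⇒ [5, 42]
  MvoV GTACAA/2: at [50, 110, 130, 181] ⇒ [52, 112, 132, 183]
  PtaV GCTGCT/5: at [29, 58, 68, 120, 145] ⇒ [34, 63, 73, 125, 150]

All cut coordinates (distinct, sorted): [5, 34, 42, 52, 63, 73, 79, 101, 112, 125, 132, 150, 156, 183]

Fragments:
  5→34: 29 bp
  34→42: 8 bp
  42→52: 10 bp
  52→63: 11 bp
  63→73: 10 bp
  73→79: 6 bp
  79→101: 22 bp
  101→112: 11 bp
  112→125: 13 bp
  125→132: 7 bp
  132→150: 18 bp
  150→156: 6 bp
  156→183: 27 bp
  183→5 (wrap): 202-183+5 = 24 bp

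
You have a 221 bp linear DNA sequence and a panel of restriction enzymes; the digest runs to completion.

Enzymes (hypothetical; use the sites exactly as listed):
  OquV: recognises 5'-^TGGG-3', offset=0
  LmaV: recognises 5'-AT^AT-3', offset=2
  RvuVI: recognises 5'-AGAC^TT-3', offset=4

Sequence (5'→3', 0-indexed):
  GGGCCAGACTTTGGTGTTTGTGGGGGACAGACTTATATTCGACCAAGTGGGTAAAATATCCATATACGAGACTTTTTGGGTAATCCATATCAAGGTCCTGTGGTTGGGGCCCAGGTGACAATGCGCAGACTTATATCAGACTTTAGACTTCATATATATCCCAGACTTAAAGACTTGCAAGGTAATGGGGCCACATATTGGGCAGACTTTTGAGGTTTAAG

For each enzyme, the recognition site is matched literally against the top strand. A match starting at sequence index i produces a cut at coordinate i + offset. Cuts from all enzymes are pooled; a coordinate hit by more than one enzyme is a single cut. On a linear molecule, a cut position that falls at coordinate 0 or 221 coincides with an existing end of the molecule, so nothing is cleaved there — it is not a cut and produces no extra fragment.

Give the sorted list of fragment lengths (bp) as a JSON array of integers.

[2,2,2,4,4,4,5,6,7,7,8,9,9,9,9,10,11,11,11,11,12,12,14,16,26]

Per-enzyme occurrences:
  OquV (TGGG, off=0): starts [20, 47, 76, 104, 185, 198] → cuts [20, 47, 76, 104, 185, 198]
  LmaV (ATAT, off=2): starts [34, 55, 61, 86, 132, 151, 153, 155, 194] → cuts [36, 57, 63, 88, 134, 153, 155, 157, 196]
  RvuVI (AGACTT, off=4): starts [5, 28, 68, 126, 137, 144, 162, 170, 203] → cuts [9, 32, 72, 130, 141, 148, 166, 174, 207]

Pooled cuts: [9, 20, 32, 36, 47, 57, 63, 72, 76, 88, 104, 130, 134, 141, 148, 153, 155, 157, 166, 174, 185, 196, 198, 207]

Fragment lengths:
  [0,9): 9 bp
  [9,20): 11 bp
  [20,32): 12 bp
  [32,36): 4 bp
  [36,47): 11 bp
  [47,57): 10 bp
  [57,63): 6 bp
  [63,72): 9 bp
  [72,76): 4 bp
  [76,88): 12 bp
  [88,104): 16 bp
  [104,130): 26 bp
  [130,134): 4 bp
  [134,141): 7 bp
  [141,148): 7 bp
  [148,153): 5 bp
  [153,155): 2 bp
  [155,157): 2 bp
  [157,166): 9 bp
  [166,174): 8 bp
  [174,185): 11 bp
  [185,196): 11 bp
  [196,198): 2 bp
  [198,207): 9 bp
  [207,221): 14 bp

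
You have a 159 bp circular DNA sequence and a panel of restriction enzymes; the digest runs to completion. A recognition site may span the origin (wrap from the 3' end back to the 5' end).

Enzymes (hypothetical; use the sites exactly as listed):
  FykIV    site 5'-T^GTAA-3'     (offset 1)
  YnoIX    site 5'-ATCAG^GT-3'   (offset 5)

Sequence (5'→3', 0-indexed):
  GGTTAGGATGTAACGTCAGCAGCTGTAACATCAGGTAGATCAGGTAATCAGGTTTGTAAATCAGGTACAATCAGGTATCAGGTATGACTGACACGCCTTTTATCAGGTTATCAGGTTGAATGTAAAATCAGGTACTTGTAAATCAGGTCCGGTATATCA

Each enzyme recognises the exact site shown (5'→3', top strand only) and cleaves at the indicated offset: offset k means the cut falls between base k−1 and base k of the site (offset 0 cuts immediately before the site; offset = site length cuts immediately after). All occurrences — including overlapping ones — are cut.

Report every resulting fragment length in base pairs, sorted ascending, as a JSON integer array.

[4,6,7,7,8,8,8,9,9,9,10,10,10,14,15,25]

Site scan:
  FykIV (TGTAA, off=1): starts [8, 23, 54, 120, 136] → cuts [9, 24, 55, 121, 137]
  YnoIX (ATCAGGT, off=5): starts [29, 38, 46, 59, 69, 76, 101, 109, 126, 141, 155] → cuts [1, 34, 43, 51, 64, 74, 81, 106, 114, 131, 146]

All cut coordinates (distinct, sorted): [1, 9, 24, 34, 43, 51, 55, 64, 74, 81, 106, 114, 121, 131, 137, 146]

Fragments:
  1→9: 8 bp
  9→24: 15 bp
  24→34: 10 bp
  34→43: 9 bp
  43→51: 8 bp
  51→55: 4 bp
  55→64: 9 bp
  64→74: 10 bp
  74→81: 7 bp
  81→106: 25 bp
  106→114: 8 bp
  114→121: 7 bp
  121→131: 10 bp
  131→137: 6 bp
  137→146: 9 bp
  146→1 (wrap): 159-146+1 = 14 bp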